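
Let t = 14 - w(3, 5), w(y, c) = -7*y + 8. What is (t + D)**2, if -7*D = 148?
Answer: 1681/49 ≈ 34.306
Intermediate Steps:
D = -148/7 (D = -1/7*148 = -148/7 ≈ -21.143)
w(y, c) = 8 - 7*y
t = 27 (t = 14 - (8 - 7*3) = 14 - (8 - 21) = 14 - 1*(-13) = 14 + 13 = 27)
(t + D)**2 = (27 - 148/7)**2 = (41/7)**2 = 1681/49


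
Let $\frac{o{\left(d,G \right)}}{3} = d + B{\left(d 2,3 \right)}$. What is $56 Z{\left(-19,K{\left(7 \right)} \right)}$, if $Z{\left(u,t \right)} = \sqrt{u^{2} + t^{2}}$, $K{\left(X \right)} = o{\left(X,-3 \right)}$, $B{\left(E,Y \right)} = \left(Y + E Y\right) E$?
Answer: $56 \sqrt{3652282} \approx 1.0702 \cdot 10^{5}$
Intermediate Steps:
$B{\left(E,Y \right)} = E \left(Y + E Y\right)$
$o{\left(d,G \right)} = 3 d + 18 d \left(1 + 2 d\right)$ ($o{\left(d,G \right)} = 3 \left(d + d 2 \cdot 3 \left(1 + d 2\right)\right) = 3 \left(d + 2 d 3 \left(1 + 2 d\right)\right) = 3 \left(d + 6 d \left(1 + 2 d\right)\right) = 3 d + 18 d \left(1 + 2 d\right)$)
$K{\left(X \right)} = 3 X \left(7 + 12 X\right)$
$Z{\left(u,t \right)} = \sqrt{t^{2} + u^{2}}$
$56 Z{\left(-19,K{\left(7 \right)} \right)} = 56 \sqrt{\left(3 \cdot 7 \left(7 + 12 \cdot 7\right)\right)^{2} + \left(-19\right)^{2}} = 56 \sqrt{\left(3 \cdot 7 \left(7 + 84\right)\right)^{2} + 361} = 56 \sqrt{\left(3 \cdot 7 \cdot 91\right)^{2} + 361} = 56 \sqrt{1911^{2} + 361} = 56 \sqrt{3651921 + 361} = 56 \sqrt{3652282}$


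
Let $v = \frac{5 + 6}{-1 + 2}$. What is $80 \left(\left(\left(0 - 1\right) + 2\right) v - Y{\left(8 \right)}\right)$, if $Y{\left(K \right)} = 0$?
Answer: $880$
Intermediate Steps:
$v = 11$ ($v = \frac{11}{1} = 11 \cdot 1 = 11$)
$80 \left(\left(\left(0 - 1\right) + 2\right) v - Y{\left(8 \right)}\right) = 80 \left(\left(\left(0 - 1\right) + 2\right) 11 - 0\right) = 80 \left(\left(\left(0 - 1\right) + 2\right) 11 + 0\right) = 80 \left(\left(-1 + 2\right) 11 + 0\right) = 80 \left(1 \cdot 11 + 0\right) = 80 \left(11 + 0\right) = 80 \cdot 11 = 880$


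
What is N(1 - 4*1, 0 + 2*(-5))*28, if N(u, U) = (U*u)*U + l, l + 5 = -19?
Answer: -9072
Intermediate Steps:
l = -24 (l = -5 - 19 = -24)
N(u, U) = -24 + u*U² (N(u, U) = (U*u)*U - 24 = u*U² - 24 = -24 + u*U²)
N(1 - 4*1, 0 + 2*(-5))*28 = (-24 + (1 - 4*1)*(0 + 2*(-5))²)*28 = (-24 + (1 - 4)*(0 - 10)²)*28 = (-24 - 3*(-10)²)*28 = (-24 - 3*100)*28 = (-24 - 300)*28 = -324*28 = -9072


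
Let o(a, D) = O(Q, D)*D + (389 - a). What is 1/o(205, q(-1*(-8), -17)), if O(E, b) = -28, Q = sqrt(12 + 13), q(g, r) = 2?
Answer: 1/128 ≈ 0.0078125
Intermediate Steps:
Q = 5 (Q = sqrt(25) = 5)
o(a, D) = 389 - a - 28*D (o(a, D) = -28*D + (389 - a) = 389 - a - 28*D)
1/o(205, q(-1*(-8), -17)) = 1/(389 - 1*205 - 28*2) = 1/(389 - 205 - 56) = 1/128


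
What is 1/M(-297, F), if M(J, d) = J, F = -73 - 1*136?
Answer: -1/297 ≈ -0.0033670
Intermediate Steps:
F = -209 (F = -73 - 136 = -209)
1/M(-297, F) = 1/(-297) = -1/297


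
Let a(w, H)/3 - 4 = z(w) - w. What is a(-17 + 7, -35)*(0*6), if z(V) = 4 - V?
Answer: 0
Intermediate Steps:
a(w, H) = 24 - 6*w (a(w, H) = 12 + 3*((4 - w) - w) = 12 + 3*(4 - 2*w) = 12 + (12 - 6*w) = 24 - 6*w)
a(-17 + 7, -35)*(0*6) = (24 - 6*(-17 + 7))*(0*6) = (24 - 6*(-10))*0 = (24 + 60)*0 = 84*0 = 0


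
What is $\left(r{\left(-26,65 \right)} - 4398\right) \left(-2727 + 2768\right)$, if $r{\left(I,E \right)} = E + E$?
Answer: $-174988$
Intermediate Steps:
$r{\left(I,E \right)} = 2 E$
$\left(r{\left(-26,65 \right)} - 4398\right) \left(-2727 + 2768\right) = \left(2 \cdot 65 - 4398\right) \left(-2727 + 2768\right) = \left(130 - 4398\right) 41 = \left(-4268\right) 41 = -174988$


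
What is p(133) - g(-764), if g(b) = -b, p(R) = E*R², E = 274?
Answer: 4846022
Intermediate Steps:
p(R) = 274*R²
p(133) - g(-764) = 274*133² - (-1)*(-764) = 274*17689 - 1*764 = 4846786 - 764 = 4846022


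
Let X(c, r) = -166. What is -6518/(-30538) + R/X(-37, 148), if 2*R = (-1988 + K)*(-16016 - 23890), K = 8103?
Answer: 1863010854049/2534654 ≈ 7.3502e+5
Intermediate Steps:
R = -122012595 (R = ((-1988 + 8103)*(-16016 - 23890))/2 = (6115*(-39906))/2 = (½)*(-244025190) = -122012595)
-6518/(-30538) + R/X(-37, 148) = -6518/(-30538) - 122012595/(-166) = -6518*(-1/30538) - 122012595*(-1/166) = 3259/15269 + 122012595/166 = 1863010854049/2534654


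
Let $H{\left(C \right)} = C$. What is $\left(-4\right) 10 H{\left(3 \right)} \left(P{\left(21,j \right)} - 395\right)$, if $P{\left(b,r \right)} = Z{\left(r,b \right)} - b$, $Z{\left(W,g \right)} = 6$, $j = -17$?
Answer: $49200$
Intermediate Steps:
$P{\left(b,r \right)} = 6 - b$
$\left(-4\right) 10 H{\left(3 \right)} \left(P{\left(21,j \right)} - 395\right) = \left(-4\right) 10 \cdot 3 \left(\left(6 - 21\right) - 395\right) = \left(-40\right) 3 \left(\left(6 - 21\right) - 395\right) = - 120 \left(-15 - 395\right) = \left(-120\right) \left(-410\right) = 49200$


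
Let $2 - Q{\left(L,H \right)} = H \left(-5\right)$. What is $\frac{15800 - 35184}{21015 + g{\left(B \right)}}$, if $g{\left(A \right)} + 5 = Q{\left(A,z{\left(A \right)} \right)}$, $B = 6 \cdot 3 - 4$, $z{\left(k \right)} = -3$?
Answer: $- \frac{19384}{20997} \approx -0.92318$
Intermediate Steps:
$B = 14$ ($B = 18 - 4 = 14$)
$Q{\left(L,H \right)} = 2 + 5 H$ ($Q{\left(L,H \right)} = 2 - H \left(-5\right) = 2 - - 5 H = 2 + 5 H$)
$g{\left(A \right)} = -18$ ($g{\left(A \right)} = -5 + \left(2 + 5 \left(-3\right)\right) = -5 + \left(2 - 15\right) = -5 - 13 = -18$)
$\frac{15800 - 35184}{21015 + g{\left(B \right)}} = \frac{15800 - 35184}{21015 - 18} = - \frac{19384}{20997}$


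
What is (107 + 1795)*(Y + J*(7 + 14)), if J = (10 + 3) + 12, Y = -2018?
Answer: -2839686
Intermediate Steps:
J = 25 (J = 13 + 12 = 25)
(107 + 1795)*(Y + J*(7 + 14)) = (107 + 1795)*(-2018 + 25*(7 + 14)) = 1902*(-2018 + 25*21) = 1902*(-2018 + 525) = 1902*(-1493) = -2839686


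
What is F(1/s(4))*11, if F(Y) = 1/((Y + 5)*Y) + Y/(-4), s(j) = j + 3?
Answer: 1837/126 ≈ 14.579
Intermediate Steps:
s(j) = 3 + j
F(Y) = -Y/4 + 1/(Y*(5 + Y)) (F(Y) = 1/((5 + Y)*Y) + Y*(-¼) = 1/(Y*(5 + Y)) - Y/4 = -Y/4 + 1/(Y*(5 + Y)))
F(1/s(4))*11 = ((4 - (1/(3 + 4))³ - 5/(3 + 4)²)/(4*(1/(3 + 4))*(5 + 1/(3 + 4))))*11 = ((4 - (1/7)³ - 5*(1/7)²)/(4*(1/7)*(5 + 1/7)))*11 = ((4 - (⅐)³ - 5*(⅐)²)/(4*(⅐)*(5 + ⅐)))*11 = ((¼)*7*(4 - 1*1/343 - 5*1/49)/(36/7))*11 = ((¼)*7*(7/36)*(4 - 1/343 - 5/49))*11 = ((¼)*7*(7/36)*(1336/343))*11 = (167/126)*11 = 1837/126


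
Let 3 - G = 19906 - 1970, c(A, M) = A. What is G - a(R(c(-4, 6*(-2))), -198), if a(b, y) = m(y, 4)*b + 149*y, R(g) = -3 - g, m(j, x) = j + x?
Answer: 11763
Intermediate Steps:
a(b, y) = 149*y + b*(4 + y) (a(b, y) = (y + 4)*b + 149*y = (4 + y)*b + 149*y = b*(4 + y) + 149*y = 149*y + b*(4 + y))
G = -17933 (G = 3 - (19906 - 1970) = 3 - 1*17936 = 3 - 17936 = -17933)
G - a(R(c(-4, 6*(-2))), -198) = -17933 - (149*(-198) + (-3 - 1*(-4))*(4 - 198)) = -17933 - (-29502 + (-3 + 4)*(-194)) = -17933 - (-29502 + 1*(-194)) = -17933 - (-29502 - 194) = -17933 - 1*(-29696) = -17933 + 29696 = 11763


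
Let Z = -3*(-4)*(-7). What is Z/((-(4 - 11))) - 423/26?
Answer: -735/26 ≈ -28.269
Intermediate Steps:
Z = -84 (Z = 12*(-7) = -84)
Z/((-(4 - 11))) - 423/26 = -84*(-1/(4 - 11)) - 423/26 = -84/((-1*(-7))) - 423*1/26 = -84/7 - 423/26 = -84*1/7 - 423/26 = -12 - 423/26 = -735/26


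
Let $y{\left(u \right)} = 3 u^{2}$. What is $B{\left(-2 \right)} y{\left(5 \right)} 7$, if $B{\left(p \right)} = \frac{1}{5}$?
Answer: $105$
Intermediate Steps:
$B{\left(p \right)} = \frac{1}{5}$
$B{\left(-2 \right)} y{\left(5 \right)} 7 = \frac{3 \cdot 5^{2}}{5} \cdot 7 = \frac{3 \cdot 25}{5} \cdot 7 = \frac{1}{5} \cdot 75 \cdot 7 = 15 \cdot 7 = 105$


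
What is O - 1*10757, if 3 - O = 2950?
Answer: -13704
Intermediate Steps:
O = -2947 (O = 3 - 1*2950 = 3 - 2950 = -2947)
O - 1*10757 = -2947 - 1*10757 = -2947 - 10757 = -13704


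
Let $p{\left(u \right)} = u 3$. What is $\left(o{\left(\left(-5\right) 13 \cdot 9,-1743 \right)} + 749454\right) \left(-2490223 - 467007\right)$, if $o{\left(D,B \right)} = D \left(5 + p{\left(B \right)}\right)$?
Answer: $-11253721021620$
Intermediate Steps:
$p{\left(u \right)} = 3 u$
$o{\left(D,B \right)} = D \left(5 + 3 B\right)$
$\left(o{\left(\left(-5\right) 13 \cdot 9,-1743 \right)} + 749454\right) \left(-2490223 - 467007\right) = \left(\left(-5\right) 13 \cdot 9 \left(5 + 3 \left(-1743\right)\right) + 749454\right) \left(-2490223 - 467007\right) = \left(\left(-65\right) 9 \left(5 - 5229\right) + 749454\right) \left(-2957230\right) = \left(\left(-585\right) \left(-5224\right) + 749454\right) \left(-2957230\right) = \left(3056040 + 749454\right) \left(-2957230\right) = 3805494 \left(-2957230\right) = -11253721021620$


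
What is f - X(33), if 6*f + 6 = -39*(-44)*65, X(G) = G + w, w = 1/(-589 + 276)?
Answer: 5808029/313 ≈ 18556.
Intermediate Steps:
w = -1/313 (w = 1/(-313) = -1/313 ≈ -0.0031949)
X(G) = -1/313 + G (X(G) = G - 1/313 = -1/313 + G)
f = 18589 (f = -1 + (-39*(-44)*65)/6 = -1 + (1716*65)/6 = -1 + (1/6)*111540 = -1 + 18590 = 18589)
f - X(33) = 18589 - (-1/313 + 33) = 18589 - 1*10328/313 = 18589 - 10328/313 = 5808029/313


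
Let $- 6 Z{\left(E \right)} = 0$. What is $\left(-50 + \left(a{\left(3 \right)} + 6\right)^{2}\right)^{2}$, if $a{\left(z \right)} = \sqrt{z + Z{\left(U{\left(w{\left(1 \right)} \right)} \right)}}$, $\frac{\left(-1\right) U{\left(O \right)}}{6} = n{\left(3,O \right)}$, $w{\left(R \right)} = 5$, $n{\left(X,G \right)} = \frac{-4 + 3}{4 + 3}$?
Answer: $553 - 264 \sqrt{3} \approx 95.739$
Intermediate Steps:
$n{\left(X,G \right)} = - \frac{1}{7}$
$U{\left(O \right)} = \frac{6}{7}$ ($U{\left(O \right)} = \left(-6\right) \left(- \frac{1}{7}\right) = \frac{6}{7}$)
$Z{\left(E \right)} = 0$ ($Z{\left(E \right)} = \left(- \frac{1}{6}\right) 0 = 0$)
$a{\left(z \right)} = \sqrt{z}$ ($a{\left(z \right)} = \sqrt{z + 0} = \sqrt{z}$)
$\left(-50 + \left(a{\left(3 \right)} + 6\right)^{2}\right)^{2} = \left(-50 + \left(\sqrt{3} + 6\right)^{2}\right)^{2} = \left(-50 + \left(6 + \sqrt{3}\right)^{2}\right)^{2}$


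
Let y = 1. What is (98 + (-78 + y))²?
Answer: 441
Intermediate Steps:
(98 + (-78 + y))² = (98 + (-78 + 1))² = (98 - 77)² = 21² = 441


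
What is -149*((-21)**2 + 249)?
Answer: -102810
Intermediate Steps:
-149*((-21)**2 + 249) = -149*(441 + 249) = -149*690 = -102810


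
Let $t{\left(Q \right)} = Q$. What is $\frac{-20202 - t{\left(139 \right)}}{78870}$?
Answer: $- \frac{20341}{78870} \approx -0.25791$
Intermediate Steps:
$\frac{-20202 - t{\left(139 \right)}}{78870} = \frac{-20202 - 139}{78870} = \left(-20202 - 139\right) \frac{1}{78870} = \left(-20341\right) \frac{1}{78870} = - \frac{20341}{78870}$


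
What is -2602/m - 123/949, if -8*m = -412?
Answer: -4951265/97747 ≈ -50.654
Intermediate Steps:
m = 103/2 (m = -1/8*(-412) = 103/2 ≈ 51.500)
-2602/m - 123/949 = -2602/103/2 - 123/949 = -2602*2/103 - 123*1/949 = -5204/103 - 123/949 = -4951265/97747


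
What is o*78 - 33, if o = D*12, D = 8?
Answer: 7455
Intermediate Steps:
o = 96 (o = 8*12 = 96)
o*78 - 33 = 96*78 - 33 = 7488 - 33 = 7455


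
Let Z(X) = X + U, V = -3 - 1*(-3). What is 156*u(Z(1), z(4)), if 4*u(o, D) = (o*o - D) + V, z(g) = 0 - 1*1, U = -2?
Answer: 78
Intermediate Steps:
z(g) = -1 (z(g) = 0 - 1 = -1)
V = 0 (V = -3 + 3 = 0)
Z(X) = -2 + X (Z(X) = X - 2 = -2 + X)
u(o, D) = -D/4 + o²/4 (u(o, D) = ((o*o - D) + 0)/4 = ((o² - D) + 0)/4 = (o² - D)/4 = -D/4 + o²/4)
156*u(Z(1), z(4)) = 156*(-¼*(-1) + (-2 + 1)²/4) = 156*(¼ + (¼)*(-1)²) = 156*(¼ + (¼)*1) = 156*(¼ + ¼) = 156*(½) = 78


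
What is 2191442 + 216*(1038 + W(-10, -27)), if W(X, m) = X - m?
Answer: 2419322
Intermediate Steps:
2191442 + 216*(1038 + W(-10, -27)) = 2191442 + 216*(1038 + (-10 - 1*(-27))) = 2191442 + 216*(1038 + (-10 + 27)) = 2191442 + 216*(1038 + 17) = 2191442 + 216*1055 = 2191442 + 227880 = 2419322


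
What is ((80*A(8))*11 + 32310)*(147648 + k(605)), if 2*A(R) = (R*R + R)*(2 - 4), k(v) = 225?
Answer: -4591456650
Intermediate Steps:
A(R) = -R - R² (A(R) = ((R*R + R)*(2 - 4))/2 = ((R² + R)*(-2))/2 = ((R + R²)*(-2))/2 = (-2*R - 2*R²)/2 = -R - R²)
((80*A(8))*11 + 32310)*(147648 + k(605)) = ((80*(-1*8*(1 + 8)))*11 + 32310)*(147648 + 225) = ((80*(-1*8*9))*11 + 32310)*147873 = ((80*(-72))*11 + 32310)*147873 = (-5760*11 + 32310)*147873 = (-63360 + 32310)*147873 = -31050*147873 = -4591456650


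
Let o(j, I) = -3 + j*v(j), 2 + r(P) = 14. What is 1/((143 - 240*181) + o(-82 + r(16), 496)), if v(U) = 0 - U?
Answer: -1/48200 ≈ -2.0747e-5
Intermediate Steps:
r(P) = 12 (r(P) = -2 + 14 = 12)
v(U) = -U
o(j, I) = -3 - j² (o(j, I) = -3 + j*(-j) = -3 - j²)
1/((143 - 240*181) + o(-82 + r(16), 496)) = 1/((143 - 240*181) + (-3 - (-82 + 12)²)) = 1/((143 - 43440) + (-3 - 1*(-70)²)) = 1/(-43297 + (-3 - 1*4900)) = 1/(-43297 + (-3 - 4900)) = 1/(-43297 - 4903) = 1/(-48200) = -1/48200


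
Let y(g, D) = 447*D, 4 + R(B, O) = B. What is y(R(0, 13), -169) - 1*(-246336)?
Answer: 170793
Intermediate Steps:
R(B, O) = -4 + B
y(R(0, 13), -169) - 1*(-246336) = 447*(-169) - 1*(-246336) = -75543 + 246336 = 170793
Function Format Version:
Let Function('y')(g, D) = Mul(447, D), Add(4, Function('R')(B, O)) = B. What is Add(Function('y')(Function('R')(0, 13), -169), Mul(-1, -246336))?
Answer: 170793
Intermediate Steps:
Function('R')(B, O) = Add(-4, B)
Add(Function('y')(Function('R')(0, 13), -169), Mul(-1, -246336)) = Add(Mul(447, -169), Mul(-1, -246336)) = Add(-75543, 246336) = 170793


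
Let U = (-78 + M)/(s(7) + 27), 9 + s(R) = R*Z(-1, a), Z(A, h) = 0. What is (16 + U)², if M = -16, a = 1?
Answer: 9409/81 ≈ 116.16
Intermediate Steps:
s(R) = -9 (s(R) = -9 + R*0 = -9 + 0 = -9)
U = -47/9 (U = (-78 - 16)/(-9 + 27) = -94/18 = -94*1/18 = -47/9 ≈ -5.2222)
(16 + U)² = (16 - 47/9)² = (97/9)² = 9409/81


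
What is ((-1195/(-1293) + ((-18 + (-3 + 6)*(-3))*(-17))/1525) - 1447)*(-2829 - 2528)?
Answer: 15271815488941/1971825 ≈ 7.7450e+6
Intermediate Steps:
((-1195/(-1293) + ((-18 + (-3 + 6)*(-3))*(-17))/1525) - 1447)*(-2829 - 2528) = ((-1195*(-1/1293) + ((-18 + 3*(-3))*(-17))*(1/1525)) - 1447)*(-5357) = ((1195/1293 + ((-18 - 9)*(-17))*(1/1525)) - 1447)*(-5357) = ((1195/1293 - 27*(-17)*(1/1525)) - 1447)*(-5357) = ((1195/1293 + 459*(1/1525)) - 1447)*(-5357) = ((1195/1293 + 459/1525) - 1447)*(-5357) = (2415862/1971825 - 1447)*(-5357) = -2850814913/1971825*(-5357) = 15271815488941/1971825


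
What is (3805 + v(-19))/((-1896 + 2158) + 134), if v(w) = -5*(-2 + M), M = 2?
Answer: 3805/396 ≈ 9.6086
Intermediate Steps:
v(w) = 0 (v(w) = -5*(-2 + 2) = -5*0 = 0)
(3805 + v(-19))/((-1896 + 2158) + 134) = (3805 + 0)/((-1896 + 2158) + 134) = 3805/(262 + 134) = 3805/396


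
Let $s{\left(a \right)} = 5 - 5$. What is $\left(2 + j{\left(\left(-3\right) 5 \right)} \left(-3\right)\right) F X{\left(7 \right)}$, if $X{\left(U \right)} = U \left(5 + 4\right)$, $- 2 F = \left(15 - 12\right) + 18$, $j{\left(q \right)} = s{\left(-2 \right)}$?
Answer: $-1323$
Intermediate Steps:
$s{\left(a \right)} = 0$
$j{\left(q \right)} = 0$
$F = - \frac{21}{2}$ ($F = - \frac{\left(15 - 12\right) + 18}{2} = - \frac{3 + 18}{2} = \left(- \frac{1}{2}\right) 21 = - \frac{21}{2} \approx -10.5$)
$X{\left(U \right)} = 9 U$ ($X{\left(U \right)} = U 9 = 9 U$)
$\left(2 + j{\left(\left(-3\right) 5 \right)} \left(-3\right)\right) F X{\left(7 \right)} = \left(2 + 0 \left(-3\right)\right) \left(- \frac{21}{2}\right) 9 \cdot 7 = \left(2 + 0\right) \left(- \frac{21}{2}\right) 63 = 2 \left(- \frac{21}{2}\right) 63 = \left(-21\right) 63 = -1323$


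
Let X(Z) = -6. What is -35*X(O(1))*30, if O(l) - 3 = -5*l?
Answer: 6300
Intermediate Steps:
O(l) = 3 - 5*l
-35*X(O(1))*30 = -35*(-6)*30 = 210*30 = 6300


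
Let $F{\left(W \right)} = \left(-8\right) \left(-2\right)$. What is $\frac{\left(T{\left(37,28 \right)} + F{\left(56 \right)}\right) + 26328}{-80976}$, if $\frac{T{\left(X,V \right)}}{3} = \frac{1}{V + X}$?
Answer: $- \frac{1712363}{5263440} \approx -0.32533$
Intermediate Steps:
$T{\left(X,V \right)} = \frac{3}{V + X}$
$F{\left(W \right)} = 16$
$\frac{\left(T{\left(37,28 \right)} + F{\left(56 \right)}\right) + 26328}{-80976} = \frac{\left(\frac{3}{28 + 37} + 16\right) + 26328}{-80976} = \left(\left(\frac{3}{65} + 16\right) + 26328\right) \left(- \frac{1}{80976}\right) = \left(\frac{1043}{65} + 26328\right) \left(- \frac{1}{80976}\right) = \frac{1712363}{65} \left(- \frac{1}{80976}\right) = - \frac{1712363}{5263440}$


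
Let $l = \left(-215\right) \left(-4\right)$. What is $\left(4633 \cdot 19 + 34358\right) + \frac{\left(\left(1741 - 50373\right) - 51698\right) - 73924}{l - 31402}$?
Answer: $\frac{1869028462}{15271} \approx 1.2239 \cdot 10^{5}$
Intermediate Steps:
$l = 860$
$\left(4633 \cdot 19 + 34358\right) + \frac{\left(\left(1741 - 50373\right) - 51698\right) - 73924}{l - 31402} = \left(4633 \cdot 19 + 34358\right) + \frac{\left(\left(1741 - 50373\right) - 51698\right) - 73924}{860 - 31402} = \left(88027 + 34358\right) + \frac{\left(-48632 - 51698\right) - 73924}{860 - 31402} = 122385 + \frac{-100330 - 73924}{-30542} = 122385 - - \frac{87127}{15271} = 122385 + \frac{87127}{15271} = \frac{1869028462}{15271}$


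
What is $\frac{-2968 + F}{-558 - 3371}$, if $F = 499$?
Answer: $\frac{2469}{3929} \approx 0.6284$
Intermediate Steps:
$\frac{-2968 + F}{-558 - 3371} = \frac{-2968 + 499}{-558 - 3371} = - \frac{2469}{-3929} = \left(-2469\right) \left(- \frac{1}{3929}\right) = \frac{2469}{3929}$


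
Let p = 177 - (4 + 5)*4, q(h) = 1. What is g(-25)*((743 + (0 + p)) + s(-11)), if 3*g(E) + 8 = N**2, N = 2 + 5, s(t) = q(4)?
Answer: 12095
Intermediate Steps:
s(t) = 1
N = 7
p = 141 (p = 177 - 9*4 = 177 - 1*36 = 177 - 36 = 141)
g(E) = 41/3 (g(E) = -8/3 + (1/3)*7**2 = -8/3 + (1/3)*49 = -8/3 + 49/3 = 41/3)
g(-25)*((743 + (0 + p)) + s(-11)) = 41*((743 + (0 + 141)) + 1)/3 = 41*((743 + 141) + 1)/3 = 41*(884 + 1)/3 = (41/3)*885 = 12095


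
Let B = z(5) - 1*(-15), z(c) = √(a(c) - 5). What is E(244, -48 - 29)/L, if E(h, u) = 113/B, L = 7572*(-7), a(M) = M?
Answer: -113/795060 ≈ -0.00014213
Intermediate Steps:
L = -53004
z(c) = √(-5 + c) (z(c) = √(c - 5) = √(-5 + c))
B = 15 (B = √(-5 + 5) - 1*(-15) = √0 + 15 = 0 + 15 = 15)
E(h, u) = 113/15
E(244, -48 - 29)/L = (113/15)/(-53004) = (113/15)*(-1/53004) = -113/795060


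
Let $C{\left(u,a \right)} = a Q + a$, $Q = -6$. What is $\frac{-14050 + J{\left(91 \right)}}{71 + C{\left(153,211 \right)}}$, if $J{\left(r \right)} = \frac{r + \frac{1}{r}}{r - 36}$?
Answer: $\frac{8788996}{615615} \approx 14.277$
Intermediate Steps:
$C{\left(u,a \right)} = - 5 a$ ($C{\left(u,a \right)} = a \left(-6\right) + a = - 6 a + a = - 5 a$)
$J{\left(r \right)} = \frac{r + \frac{1}{r}}{-36 + r}$
$\frac{-14050 + J{\left(91 \right)}}{71 + C{\left(153,211 \right)}} = \frac{-14050 + \frac{1 + 91^{2}}{91 \left(-36 + 91\right)}}{71 - 1055} = \frac{-14050 + \frac{1 + 8281}{91 \cdot 55}}{71 - 1055} = \frac{-14050 + \frac{1}{91} \cdot \frac{1}{55} \cdot 8282}{-984} = \left(-14050 + \frac{8282}{5005}\right) \left(- \frac{1}{984}\right) = \left(- \frac{70311968}{5005}\right) \left(- \frac{1}{984}\right) = \frac{8788996}{615615}$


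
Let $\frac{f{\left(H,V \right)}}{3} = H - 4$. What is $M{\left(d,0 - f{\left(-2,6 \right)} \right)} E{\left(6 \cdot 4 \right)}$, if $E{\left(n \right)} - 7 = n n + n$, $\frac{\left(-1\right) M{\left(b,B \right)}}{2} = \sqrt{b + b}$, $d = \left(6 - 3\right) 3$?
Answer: $- 3642 \sqrt{2} \approx -5150.6$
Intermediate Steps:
$d = 9$ ($d = 3 \cdot 3 = 9$)
$f{\left(H,V \right)} = -12 + 3 H$ ($f{\left(H,V \right)} = 3 \left(H - 4\right) = 3 \left(-4 + H\right) = -12 + 3 H$)
$M{\left(b,B \right)} = - 2 \sqrt{2} \sqrt{b}$ ($M{\left(b,B \right)} = - 2 \sqrt{b + b} = - 2 \sqrt{2 b} = - 2 \sqrt{2} \sqrt{b}$)
$E{\left(n \right)} = 7 + n + n^{2}$ ($E{\left(n \right)} = 7 + \left(n n + n\right) = 7 + \left(n^{2} + n\right) = 7 + \left(n + n^{2}\right) = 7 + n + n^{2}$)
$M{\left(d,0 - f{\left(-2,6 \right)} \right)} E{\left(6 \cdot 4 \right)} = - 2 \sqrt{2} \sqrt{9} \left(7 + 6 \cdot 4 + \left(6 \cdot 4\right)^{2}\right) = \left(-2\right) \sqrt{2} \cdot 3 \left(7 + 24 + 24^{2}\right) = - 6 \sqrt{2} \left(7 + 24 + 576\right) = - 6 \sqrt{2} \cdot 607 = - 3642 \sqrt{2}$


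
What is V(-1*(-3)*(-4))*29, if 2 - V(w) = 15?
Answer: -377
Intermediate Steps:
V(w) = -13 (V(w) = 2 - 1*15 = 2 - 15 = -13)
V(-1*(-3)*(-4))*29 = -13*29 = -377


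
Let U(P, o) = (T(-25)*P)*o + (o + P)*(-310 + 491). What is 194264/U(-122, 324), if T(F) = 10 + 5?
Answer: -97132/278179 ≈ -0.34917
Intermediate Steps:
T(F) = 15
U(P, o) = 181*P + 181*o + 15*P*o (U(P, o) = (15*P)*o + (o + P)*(-310 + 491) = 15*P*o + (P + o)*181 = 15*P*o + (181*P + 181*o) = 181*P + 181*o + 15*P*o)
194264/U(-122, 324) = 194264/(181*(-122) + 181*324 + 15*(-122)*324) = 194264/(-22082 + 58644 - 592920) = 194264/(-556358) = 194264*(-1/556358) = -97132/278179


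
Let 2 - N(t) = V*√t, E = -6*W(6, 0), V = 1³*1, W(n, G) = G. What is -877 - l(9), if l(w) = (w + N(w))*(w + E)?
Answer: -949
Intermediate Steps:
V = 1 (V = 1*1 = 1)
E = 0 (E = -6*0 = 0)
N(t) = 2 - √t
l(w) = w*(2 + w - √w) (l(w) = (w + (2 - √w))*(w + 0) = (2 + w - √w)*w = w*(2 + w - √w))
-877 - l(9) = -877 - 9*(2 + 9 - √9) = -877 - 9*(2 + 9 - 1*3) = -877 - 9*(2 + 9 - 3) = -877 - 9*8 = -877 - 1*72 = -877 - 72 = -949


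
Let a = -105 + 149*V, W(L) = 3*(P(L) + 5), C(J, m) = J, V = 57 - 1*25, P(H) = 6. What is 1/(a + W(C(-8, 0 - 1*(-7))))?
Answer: 1/4696 ≈ 0.00021295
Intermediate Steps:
V = 32 (V = 57 - 25 = 32)
W(L) = 33 (W(L) = 3*(6 + 5) = 3*11 = 33)
a = 4663 (a = -105 + 149*32 = -105 + 4768 = 4663)
1/(a + W(C(-8, 0 - 1*(-7)))) = 1/(4663 + 33) = 1/4696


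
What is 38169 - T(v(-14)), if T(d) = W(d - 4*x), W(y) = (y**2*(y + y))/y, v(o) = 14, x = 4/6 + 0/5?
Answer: 341209/9 ≈ 37912.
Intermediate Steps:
x = 2/3 (x = 4*(1/6) + 0*(1/5) = 2/3 + 0 = 2/3 ≈ 0.66667)
W(y) = 2*y**2 (W(y) = (y**2*(2*y))/y = (2*y**3)/y = 2*y**2)
T(d) = 2*(-8/3 + d)**2 (T(d) = 2*(d - 4*2/3)**2 = 2*(d - 8/3)**2 = 2*(-8/3 + d)**2)
38169 - T(v(-14)) = 38169 - 2*(-8 + 3*14)**2/9 = 38169 - 2*(-8 + 42)**2/9 = 38169 - 2*34**2/9 = 38169 - 2*1156/9 = 38169 - 1*2312/9 = 38169 - 2312/9 = 341209/9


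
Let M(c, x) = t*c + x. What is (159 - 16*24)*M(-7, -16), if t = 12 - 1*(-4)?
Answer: 28800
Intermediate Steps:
t = 16 (t = 12 + 4 = 16)
M(c, x) = x + 16*c (M(c, x) = 16*c + x = x + 16*c)
(159 - 16*24)*M(-7, -16) = (159 - 16*24)*(-16 + 16*(-7)) = (159 - 384)*(-16 - 112) = -225*(-128) = 28800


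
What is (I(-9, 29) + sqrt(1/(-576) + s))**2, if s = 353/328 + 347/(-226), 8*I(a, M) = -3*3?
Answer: (125091 - I*sqrt(5698594633))**2/12363660864 ≈ 0.80471 - 1.5275*I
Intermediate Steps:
I(a, M) = -9/8 (I(a, M) = (-3*3)/8 = (1/8)*(-9) = -9/8)
s = -17019/37064 (s = 353*(1/328) + 347*(-1/226) = 353/328 - 347/226 = -17019/37064 ≈ -0.45918)
(I(-9, 29) + sqrt(1/(-576) + s))**2 = (-9/8 + sqrt(1/(-576) - 17019/37064))**2 = (-9/8 + sqrt(-1/576 - 17019/37064))**2 = (-9/8 + sqrt(-1230001/2668608))**2 = (-9/8 + I*sqrt(5698594633)/111192)**2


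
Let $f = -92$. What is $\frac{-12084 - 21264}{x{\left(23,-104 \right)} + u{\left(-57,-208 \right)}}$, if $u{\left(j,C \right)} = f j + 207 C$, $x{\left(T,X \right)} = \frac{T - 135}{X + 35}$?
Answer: $\frac{575253}{652229} \approx 0.88198$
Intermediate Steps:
$x{\left(T,X \right)} = \frac{-135 + T}{35 + X}$
$u{\left(j,C \right)} = - 92 j + 207 C$
$\frac{-12084 - 21264}{x{\left(23,-104 \right)} + u{\left(-57,-208 \right)}} = \frac{-12084 - 21264}{\frac{-135 + 23}{35 - 104} + \left(\left(-92\right) \left(-57\right) + 207 \left(-208\right)\right)} = - \frac{33348}{\frac{1}{-69} \left(-112\right) + \left(5244 - 43056\right)} = - \frac{33348}{\left(- \frac{1}{69}\right) \left(-112\right) - 37812} = - \frac{33348}{\frac{112}{69} - 37812} = - \frac{33348}{- \frac{2608916}{69}} = \left(-33348\right) \left(- \frac{69}{2608916}\right) = \frac{575253}{652229}$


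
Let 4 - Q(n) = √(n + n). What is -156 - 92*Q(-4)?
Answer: -524 + 184*I*√2 ≈ -524.0 + 260.22*I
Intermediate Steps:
Q(n) = 4 - √2*√n (Q(n) = 4 - √(n + n) = 4 - √(2*n) = 4 - √2*√n)
-156 - 92*Q(-4) = -156 - 92*(4 - √2*√(-4)) = -156 - 92*(4 - √2*2*I) = -156 - 92*(4 - 2*I*√2) = -156 + (-368 + 184*I*√2) = -524 + 184*I*√2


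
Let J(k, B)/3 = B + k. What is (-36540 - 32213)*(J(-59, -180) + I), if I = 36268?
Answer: -2444237903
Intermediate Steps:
J(k, B) = 3*B + 3*k (J(k, B) = 3*(B + k) = 3*B + 3*k)
(-36540 - 32213)*(J(-59, -180) + I) = (-36540 - 32213)*((3*(-180) + 3*(-59)) + 36268) = -68753*((-540 - 177) + 36268) = -68753*(-717 + 36268) = -68753*35551 = -2444237903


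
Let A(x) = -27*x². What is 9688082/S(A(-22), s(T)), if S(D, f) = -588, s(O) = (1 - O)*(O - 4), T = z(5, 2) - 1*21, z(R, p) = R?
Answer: -4844041/294 ≈ -16476.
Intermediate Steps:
T = -16 (T = 5 - 1*21 = 5 - 21 = -16)
s(O) = (1 - O)*(-4 + O)
9688082/S(A(-22), s(T)) = 9688082/(-588) = 9688082*(-1/588) = -4844041/294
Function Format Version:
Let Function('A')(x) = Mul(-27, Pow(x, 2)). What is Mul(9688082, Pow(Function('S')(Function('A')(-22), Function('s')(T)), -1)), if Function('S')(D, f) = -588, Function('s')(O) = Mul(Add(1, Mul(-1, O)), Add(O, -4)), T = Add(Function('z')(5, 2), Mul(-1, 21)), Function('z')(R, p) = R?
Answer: Rational(-4844041, 294) ≈ -16476.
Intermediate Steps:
T = -16 (T = Add(5, Mul(-1, 21)) = Add(5, -21) = -16)
Function('s')(O) = Mul(Add(1, Mul(-1, O)), Add(-4, O))
Mul(9688082, Pow(Function('S')(Function('A')(-22), Function('s')(T)), -1)) = Mul(9688082, Pow(-588, -1)) = Mul(9688082, Rational(-1, 588)) = Rational(-4844041, 294)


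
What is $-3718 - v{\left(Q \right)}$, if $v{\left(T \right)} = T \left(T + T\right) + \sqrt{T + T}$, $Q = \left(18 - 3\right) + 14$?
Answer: $-5400 - \sqrt{58} \approx -5407.6$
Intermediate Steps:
$Q = 29$ ($Q = 15 + 14 = 29$)
$v{\left(T \right)} = 2 T^{2} + \sqrt{2} \sqrt{T}$ ($v{\left(T \right)} = T 2 T + \sqrt{2 T} = 2 T^{2} + \sqrt{2} \sqrt{T}$)
$-3718 - v{\left(Q \right)} = -3718 - \left(2 \cdot 29^{2} + \sqrt{2} \sqrt{29}\right) = -3718 - \left(2 \cdot 841 + \sqrt{58}\right) = -3718 - \left(1682 + \sqrt{58}\right) = -5400 - \sqrt{58}$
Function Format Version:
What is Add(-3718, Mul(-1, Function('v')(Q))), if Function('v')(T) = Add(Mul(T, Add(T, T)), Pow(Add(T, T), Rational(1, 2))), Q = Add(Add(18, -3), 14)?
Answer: Add(-5400, Mul(-1, Pow(58, Rational(1, 2)))) ≈ -5407.6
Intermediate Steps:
Q = 29 (Q = Add(15, 14) = 29)
Function('v')(T) = Add(Mul(2, Pow(T, 2)), Mul(Pow(2, Rational(1, 2)), Pow(T, Rational(1, 2)))) (Function('v')(T) = Add(Mul(T, Mul(2, T)), Pow(Mul(2, T), Rational(1, 2))) = Add(Mul(2, Pow(T, 2)), Mul(Pow(2, Rational(1, 2)), Pow(T, Rational(1, 2)))))
Add(-3718, Mul(-1, Function('v')(Q))) = Add(-3718, Mul(-1, Add(Mul(2, Pow(29, 2)), Mul(Pow(2, Rational(1, 2)), Pow(29, Rational(1, 2)))))) = Add(-3718, Mul(-1, Add(Mul(2, 841), Pow(58, Rational(1, 2))))) = Add(-3718, Mul(-1, Add(1682, Pow(58, Rational(1, 2))))) = Add(-3718, Add(-1682, Mul(-1, Pow(58, Rational(1, 2))))) = Add(-5400, Mul(-1, Pow(58, Rational(1, 2))))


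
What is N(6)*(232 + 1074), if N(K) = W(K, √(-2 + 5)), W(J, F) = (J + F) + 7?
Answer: 16978 + 1306*√3 ≈ 19240.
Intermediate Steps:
W(J, F) = 7 + F + J (W(J, F) = (F + J) + 7 = 7 + F + J)
N(K) = 7 + K + √3 (N(K) = 7 + √(-2 + 5) + K = 7 + √3 + K = 7 + K + √3)
N(6)*(232 + 1074) = (7 + 6 + √3)*(232 + 1074) = (13 + √3)*1306 = 16978 + 1306*√3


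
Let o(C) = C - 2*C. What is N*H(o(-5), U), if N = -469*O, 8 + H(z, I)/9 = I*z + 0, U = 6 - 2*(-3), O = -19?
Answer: 4170348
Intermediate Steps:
o(C) = -C
U = 12 (U = 6 + 6 = 12)
H(z, I) = -72 + 9*I*z (H(z, I) = -72 + 9*(I*z + 0) = -72 + 9*(I*z) = -72 + 9*I*z)
N = 8911 (N = -469*(-19) = -67*(-133) = 8911)
N*H(o(-5), U) = 8911*(-72 + 9*12*(-1*(-5))) = 8911*(-72 + 9*12*5) = 8911*(-72 + 540) = 8911*468 = 4170348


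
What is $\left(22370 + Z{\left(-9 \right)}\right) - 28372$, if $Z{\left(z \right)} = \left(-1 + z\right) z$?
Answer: $-5912$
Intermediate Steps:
$Z{\left(z \right)} = z \left(-1 + z\right)$
$\left(22370 + Z{\left(-9 \right)}\right) - 28372 = \left(22370 - 9 \left(-1 - 9\right)\right) - 28372 = \left(22370 - -90\right) - 28372 = \left(22370 + 90\right) - 28372 = 22460 - 28372 = -5912$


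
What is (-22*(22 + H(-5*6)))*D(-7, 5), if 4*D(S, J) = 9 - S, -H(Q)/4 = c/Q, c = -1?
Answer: -28864/15 ≈ -1924.3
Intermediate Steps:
H(Q) = 4/Q (H(Q) = -(-4)/Q = 4/Q)
D(S, J) = 9/4 - S/4 (D(S, J) = (9 - S)/4 = 9/4 - S/4)
(-22*(22 + H(-5*6)))*D(-7, 5) = (-22*(22 + 4/((-5*6))))*(9/4 - 1/4*(-7)) = (-22*(22 + 4/(-30)))*(9/4 + 7/4) = -22*(22 + 4*(-1/30))*4 = -22*(22 - 2/15)*4 = -22*328/15*4 = -7216/15*4 = -28864/15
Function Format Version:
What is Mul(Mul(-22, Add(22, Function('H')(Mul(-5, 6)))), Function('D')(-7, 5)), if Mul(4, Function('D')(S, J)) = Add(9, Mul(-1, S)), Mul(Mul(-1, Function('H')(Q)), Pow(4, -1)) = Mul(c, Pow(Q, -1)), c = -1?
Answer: Rational(-28864, 15) ≈ -1924.3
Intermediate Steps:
Function('H')(Q) = Mul(4, Pow(Q, -1)) (Function('H')(Q) = Mul(-4, Mul(-1, Pow(Q, -1))) = Mul(4, Pow(Q, -1)))
Function('D')(S, J) = Add(Rational(9, 4), Mul(Rational(-1, 4), S)) (Function('D')(S, J) = Mul(Rational(1, 4), Add(9, Mul(-1, S))) = Add(Rational(9, 4), Mul(Rational(-1, 4), S)))
Mul(Mul(-22, Add(22, Function('H')(Mul(-5, 6)))), Function('D')(-7, 5)) = Mul(Mul(-22, Add(22, Mul(4, Pow(Mul(-5, 6), -1)))), Add(Rational(9, 4), Mul(Rational(-1, 4), -7))) = Mul(Mul(-22, Add(22, Mul(4, Pow(-30, -1)))), Add(Rational(9, 4), Rational(7, 4))) = Mul(Mul(-22, Add(22, Mul(4, Rational(-1, 30)))), 4) = Mul(Mul(-22, Add(22, Rational(-2, 15))), 4) = Mul(Mul(-22, Rational(328, 15)), 4) = Mul(Rational(-7216, 15), 4) = Rational(-28864, 15)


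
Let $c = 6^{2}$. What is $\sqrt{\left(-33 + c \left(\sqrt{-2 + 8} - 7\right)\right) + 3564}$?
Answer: $\sqrt{3279 + 36 \sqrt{6}} \approx 58.027$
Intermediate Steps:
$c = 36$
$\sqrt{\left(-33 + c \left(\sqrt{-2 + 8} - 7\right)\right) + 3564} = \sqrt{\left(-33 + 36 \left(\sqrt{-2 + 8} - 7\right)\right) + 3564} = \sqrt{\left(-33 + 36 \left(\sqrt{6} - 7\right)\right) + 3564} = \sqrt{\left(-33 + 36 \left(-7 + \sqrt{6}\right)\right) + 3564} = \sqrt{\left(-33 - \left(252 - 36 \sqrt{6}\right)\right) + 3564} = \sqrt{\left(-285 + 36 \sqrt{6}\right) + 3564} = \sqrt{3279 + 36 \sqrt{6}}$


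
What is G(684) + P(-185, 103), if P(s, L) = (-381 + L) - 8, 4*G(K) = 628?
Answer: -129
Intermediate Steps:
G(K) = 157 (G(K) = (¼)*628 = 157)
P(s, L) = -389 + L
G(684) + P(-185, 103) = 157 + (-389 + 103) = 157 - 286 = -129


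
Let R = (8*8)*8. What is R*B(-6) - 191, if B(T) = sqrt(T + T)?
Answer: -191 + 1024*I*sqrt(3) ≈ -191.0 + 1773.6*I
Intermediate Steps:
R = 512 (R = 64*8 = 512)
B(T) = sqrt(2)*sqrt(T) (B(T) = sqrt(2*T) = sqrt(2)*sqrt(T))
R*B(-6) - 191 = 512*(sqrt(2)*sqrt(-6)) - 191 = 512*(sqrt(2)*(I*sqrt(6))) - 191 = 512*(2*I*sqrt(3)) - 191 = 1024*I*sqrt(3) - 191 = -191 + 1024*I*sqrt(3)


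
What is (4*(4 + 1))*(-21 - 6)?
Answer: -540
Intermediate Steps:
(4*(4 + 1))*(-21 - 6) = (4*5)*(-27) = 20*(-27) = -540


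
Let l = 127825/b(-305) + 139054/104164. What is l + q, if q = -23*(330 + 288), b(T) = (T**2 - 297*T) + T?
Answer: -27136021357551/1909378202 ≈ -14212.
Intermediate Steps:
b(T) = T**2 - 296*T
l = 3880405677/1909378202 (l = 127825/((-305*(-296 - 305))) + 139054/104164 = 127825/((-305*(-601))) + 139054*(1/104164) = 127825/183305 + 69527/52082 = 127825*(1/183305) + 69527/52082 = 25565/36661 + 69527/52082 = 3880405677/1909378202 ≈ 2.0323)
q = -14214 (q = -23*618 = -14214)
l + q = 3880405677/1909378202 - 14214 = -27136021357551/1909378202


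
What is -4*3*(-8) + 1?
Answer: 97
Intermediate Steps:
-4*3*(-8) + 1 = -12*(-8) + 1 = 96 + 1 = 97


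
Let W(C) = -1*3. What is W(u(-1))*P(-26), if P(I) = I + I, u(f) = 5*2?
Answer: 156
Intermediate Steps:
u(f) = 10
W(C) = -3
P(I) = 2*I
W(u(-1))*P(-26) = -6*(-26) = -3*(-52) = 156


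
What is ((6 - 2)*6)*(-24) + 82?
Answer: -494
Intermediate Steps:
((6 - 2)*6)*(-24) + 82 = (4*6)*(-24) + 82 = 24*(-24) + 82 = -576 + 82 = -494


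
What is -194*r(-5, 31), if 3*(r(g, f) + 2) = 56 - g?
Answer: -10670/3 ≈ -3556.7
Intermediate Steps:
r(g, f) = 50/3 - g/3 (r(g, f) = -2 + (56 - g)/3 = -2 + (56/3 - g/3) = 50/3 - g/3)
-194*r(-5, 31) = -194*(50/3 - ⅓*(-5)) = -194*(50/3 + 5/3) = -194*55/3 = -10670/3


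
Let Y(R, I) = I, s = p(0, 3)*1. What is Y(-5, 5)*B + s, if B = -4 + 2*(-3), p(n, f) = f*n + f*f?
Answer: -41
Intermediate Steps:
p(n, f) = f² + f*n (p(n, f) = f*n + f² = f² + f*n)
B = -10 (B = -4 - 6 = -10)
s = 9 (s = (3*(3 + 0))*1 = (3*3)*1 = 9*1 = 9)
Y(-5, 5)*B + s = 5*(-10) + 9 = -50 + 9 = -41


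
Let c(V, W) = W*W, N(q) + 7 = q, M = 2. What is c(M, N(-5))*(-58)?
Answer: -8352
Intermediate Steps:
N(q) = -7 + q
c(V, W) = W²
c(M, N(-5))*(-58) = (-7 - 5)²*(-58) = (-12)²*(-58) = 144*(-58) = -8352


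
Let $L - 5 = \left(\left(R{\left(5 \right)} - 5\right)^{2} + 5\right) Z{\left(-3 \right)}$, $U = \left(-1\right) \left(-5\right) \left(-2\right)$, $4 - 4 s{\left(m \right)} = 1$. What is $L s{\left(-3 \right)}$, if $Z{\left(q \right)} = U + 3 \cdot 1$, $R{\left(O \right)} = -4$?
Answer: $- \frac{1791}{4} \approx -447.75$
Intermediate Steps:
$s{\left(m \right)} = \frac{3}{4}$ ($s{\left(m \right)} = 1 - \frac{1}{4} = \frac{3}{4}$)
$U = -10$ ($U = 5 \left(-2\right) = -10$)
$Z{\left(q \right)} = -7$ ($Z{\left(q \right)} = -10 + 3 \cdot 1 = -10 + 3 = -7$)
$L = -597$ ($L = 5 + \left(\left(-4 - 5\right)^{2} + 5\right) \left(-7\right) = 5 + \left(\left(-9\right)^{2} + 5\right) \left(-7\right) = 5 + \left(81 + 5\right) \left(-7\right) = 5 + 86 \left(-7\right) = 5 - 602 = -597$)
$L s{\left(-3 \right)} = \left(-597\right) \frac{3}{4} = - \frac{1791}{4}$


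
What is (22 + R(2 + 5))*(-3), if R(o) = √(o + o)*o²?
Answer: -66 - 147*√14 ≈ -616.02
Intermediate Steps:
R(o) = √2*o^(5/2) (R(o) = √(2*o)*o² = (√2*√o)*o² = √2*o^(5/2))
(22 + R(2 + 5))*(-3) = (22 + √2*(2 + 5)^(5/2))*(-3) = (22 + √2*7^(5/2))*(-3) = (22 + √2*(49*√7))*(-3) = (22 + 49*√14)*(-3) = -66 - 147*√14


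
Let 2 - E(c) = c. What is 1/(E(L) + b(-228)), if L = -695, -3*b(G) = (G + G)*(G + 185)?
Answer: -1/5839 ≈ -0.00017126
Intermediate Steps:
b(G) = -2*G*(185 + G)/3 (b(G) = -(G + G)*(G + 185)/3 = -2*G*(185 + G)/3)
E(c) = 2 - c
1/(E(L) + b(-228)) = 1/((2 - 1*(-695)) - ⅔*(-228)*(185 - 228)) = 1/((2 + 695) - ⅔*(-228)*(-43)) = 1/(697 - 6536) = 1/(-5839) = -1/5839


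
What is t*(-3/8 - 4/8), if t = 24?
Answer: -21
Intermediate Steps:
t*(-3/8 - 4/8) = 24*(-3/8 - 4/8) = 24*(-3*⅛ - 4*⅛) = 24*(-3/8 - ½) = 24*(-7/8) = -21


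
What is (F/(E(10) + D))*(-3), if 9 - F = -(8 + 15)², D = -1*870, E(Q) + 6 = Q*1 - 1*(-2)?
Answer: 269/144 ≈ 1.8681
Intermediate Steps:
E(Q) = -4 + Q (E(Q) = -6 + (Q*1 - 1*(-2)) = -6 + (Q + 2) = -6 + (2 + Q) = -4 + Q)
D = -870
F = 538 (F = 9 - (-1)*(8 + 15)² = 9 - (-1)*23² = 9 - (-1)*529 = 9 - 1*(-529) = 9 + 529 = 538)
(F/(E(10) + D))*(-3) = (538/((-4 + 10) - 870))*(-3) = (538/(6 - 870))*(-3) = (538/(-864))*(-3) = (538*(-1/864))*(-3) = -269/432*(-3) = 269/144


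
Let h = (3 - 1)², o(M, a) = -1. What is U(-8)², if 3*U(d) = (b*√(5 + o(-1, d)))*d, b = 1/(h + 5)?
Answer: 256/729 ≈ 0.35117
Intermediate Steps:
h = 4 (h = 2² = 4)
b = ⅑ (b = 1/(4 + 5) = 1/9 = ⅑ ≈ 0.11111)
U(d) = 2*d/27 (U(d) = ((√(5 - 1)/9)*d)/3 = ((√4/9)*d)/3 = (((⅑)*2)*d)/3 = (2*d/9)/3 = 2*d/27)
U(-8)² = ((2/27)*(-8))² = (-16/27)² = 256/729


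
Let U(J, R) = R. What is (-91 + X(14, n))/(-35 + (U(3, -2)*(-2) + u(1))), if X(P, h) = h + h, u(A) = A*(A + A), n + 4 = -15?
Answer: 129/29 ≈ 4.4483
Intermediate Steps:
n = -19 (n = -4 - 15 = -19)
u(A) = 2*A**2 (u(A) = A*(2*A) = 2*A**2)
X(P, h) = 2*h
(-91 + X(14, n))/(-35 + (U(3, -2)*(-2) + u(1))) = (-91 + 2*(-19))/(-35 + (-2*(-2) + 2*1**2)) = (-91 - 38)/(-35 + (4 + 2*1)) = -129/(-35 + (4 + 2)) = -129/(-35 + 6) = -129/(-29) = -129*(-1/29) = 129/29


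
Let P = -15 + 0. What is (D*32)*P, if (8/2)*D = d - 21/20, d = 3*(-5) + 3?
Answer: 1566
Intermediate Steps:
d = -12 (d = -15 + 3 = -12)
P = -15
D = -261/80 (D = (-12 - 21/20)/4 = (¼)*(-261/20) = -261/80 ≈ -3.2625)
(D*32)*P = -261/80*32*(-15) = -522/5*(-15) = 1566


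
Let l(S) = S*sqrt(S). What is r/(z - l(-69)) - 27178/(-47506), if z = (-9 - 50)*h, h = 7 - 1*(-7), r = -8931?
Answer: 188961580883/24009176105 + 616239*I*sqrt(69)/1010785 ≈ 7.8704 + 5.0642*I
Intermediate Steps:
l(S) = S**(3/2)
h = 14 (h = 7 + 7 = 14)
z = -826 (z = (-9 - 50)*14 = -59*14 = -826)
r/(z - l(-69)) - 27178/(-47506) = -8931/(-826 - (-69)**(3/2)) - 27178/(-47506) = -8931/(-826 - (-69)*I*sqrt(69)) - 27178*(-1/47506) = -8931/(-826 + 69*I*sqrt(69)) + 13589/23753 = 13589/23753 - 8931/(-826 + 69*I*sqrt(69))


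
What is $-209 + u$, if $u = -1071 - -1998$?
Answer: $718$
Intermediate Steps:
$u = 927$ ($u = -1071 + 1998 = 927$)
$-209 + u = -209 + 927 = 718$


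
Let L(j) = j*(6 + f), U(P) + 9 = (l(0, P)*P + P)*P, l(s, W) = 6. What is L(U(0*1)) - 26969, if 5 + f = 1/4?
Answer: -107921/4 ≈ -26980.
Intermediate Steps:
f = -19/4 (f = -5 + 1/4 = -5 + ¼ = -19/4 ≈ -4.7500)
U(P) = -9 + 7*P² (U(P) = -9 + (6*P + P)*P = -9 + (7*P)*P = -9 + 7*P²)
L(j) = 5*j/4 (L(j) = j*(6 - 19/4) = j*(5/4) = 5*j/4)
L(U(0*1)) - 26969 = 5*(-9 + 7*(0*1)²)/4 - 26969 = 5*(-9 + 7*0²)/4 - 26969 = 5*(-9 + 7*0)/4 - 26969 = 5*(-9 + 0)/4 - 26969 = (5/4)*(-9) - 26969 = -45/4 - 26969 = -107921/4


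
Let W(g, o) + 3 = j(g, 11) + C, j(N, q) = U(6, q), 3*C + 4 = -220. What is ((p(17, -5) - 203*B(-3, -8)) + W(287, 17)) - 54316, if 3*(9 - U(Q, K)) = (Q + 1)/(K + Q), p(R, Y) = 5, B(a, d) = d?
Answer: -2690546/51 ≈ -52756.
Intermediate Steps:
C = -224/3 (C = -4/3 + (⅓)*(-220) = -4/3 - 220/3 = -224/3 ≈ -74.667)
U(Q, K) = 9 - (1 + Q)/(3*(K + Q)) (U(Q, K) = 9 - (Q + 1)/(3*(K + Q)) = 9 - (1 + Q)/(3*(K + Q)))
j(N, q) = (155 + 27*q)/(3*(6 + q)) (j(N, q) = (-1 + 26*6 + 27*q)/(3*(q + 6)) = (-1 + 156 + 27*q)/(3*(6 + q)) = (155 + 27*q)/(3*(6 + q)))
W(g, o) = -3509/51 (W(g, o) = -3 + ((155 + 27*11)/(3*(6 + 11)) - 224/3) = -3 + ((⅓)*(155 + 297)/17 - 224/3) = -3 + ((⅓)*(1/17)*452 - 224/3) = -3 + (452/51 - 224/3) = -3 - 3356/51 = -3509/51)
((p(17, -5) - 203*B(-3, -8)) + W(287, 17)) - 54316 = ((5 - 203*(-8)) - 3509/51) - 54316 = ((5 + 1624) - 3509/51) - 54316 = (1629 - 3509/51) - 54316 = 79570/51 - 54316 = -2690546/51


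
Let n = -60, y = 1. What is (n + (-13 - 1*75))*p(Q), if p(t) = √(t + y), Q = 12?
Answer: -148*√13 ≈ -533.62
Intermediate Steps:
p(t) = √(1 + t) (p(t) = √(t + 1) = √(1 + t))
(n + (-13 - 1*75))*p(Q) = (-60 + (-13 - 1*75))*√(1 + 12) = (-60 + (-13 - 75))*√13 = (-60 - 88)*√13 = -148*√13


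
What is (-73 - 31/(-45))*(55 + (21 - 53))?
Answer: -74842/45 ≈ -1663.2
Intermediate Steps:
(-73 - 31/(-45))*(55 + (21 - 53)) = (-73 - 31*(-1)/45)*(55 - 32) = (-73 - 1*(-31/45))*23 = (-73 + 31/45)*23 = -3254/45*23 = -74842/45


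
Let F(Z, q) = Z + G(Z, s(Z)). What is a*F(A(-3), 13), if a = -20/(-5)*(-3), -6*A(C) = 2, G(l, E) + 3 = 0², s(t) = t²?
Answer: 40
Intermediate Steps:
G(l, E) = -3 (G(l, E) = -3 + 0² = -3 + 0 = -3)
A(C) = -⅓ (A(C) = -⅙*2 = -⅓)
F(Z, q) = -3 + Z (F(Z, q) = Z - 3 = -3 + Z)
a = -12 (a = -20*(-1)/5*(-3) = -5*(-⅘)*(-3) = 4*(-3) = -12)
a*F(A(-3), 13) = -12*(-3 - ⅓) = -12*(-10/3) = 40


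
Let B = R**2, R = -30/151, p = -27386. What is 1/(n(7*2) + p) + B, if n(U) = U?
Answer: 24611999/624108972 ≈ 0.039435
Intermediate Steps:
R = -30/151 (R = -30*1/151 = -30/151 ≈ -0.19868)
B = 900/22801 (B = (-30/151)**2 = 900/22801 ≈ 0.039472)
1/(n(7*2) + p) + B = 1/(7*2 - 27386) + 900/22801 = 1/(14 - 27386) + 900/22801 = 1/(-27372) + 900/22801 = -1/27372 + 900/22801 = 24611999/624108972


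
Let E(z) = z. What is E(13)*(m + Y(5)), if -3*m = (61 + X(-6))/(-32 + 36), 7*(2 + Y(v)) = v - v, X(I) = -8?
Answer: -1001/12 ≈ -83.417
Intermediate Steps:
Y(v) = -2 (Y(v) = -2 + (v - v)/7 = -2 + (1/7)*0 = -2 + 0 = -2)
m = -53/12 (m = -(61 - 8)/(3*(-32 + 36)) = -53/(3*4) = -1/3*53/4 = -53/12 ≈ -4.4167)
E(13)*(m + Y(5)) = 13*(-53/12 - 2) = 13*(-77/12) = -1001/12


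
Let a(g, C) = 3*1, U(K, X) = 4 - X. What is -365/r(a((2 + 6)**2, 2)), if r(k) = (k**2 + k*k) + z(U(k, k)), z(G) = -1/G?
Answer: -365/17 ≈ -21.471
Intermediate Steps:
a(g, C) = 3
r(k) = -1/(4 - k) + 2*k**2 (r(k) = (k**2 + k*k) - 1/(4 - k) = (k**2 + k**2) - 1/(4 - k) = 2*k**2 - 1/(4 - k) = -1/(4 - k) + 2*k**2)
-365/r(a((2 + 6)**2, 2)) = -365*(-4 + 3)/(1 + 2*3**2*(-4 + 3)) = -365*(-1/(1 + 2*9*(-1))) = -365*(-1/(1 - 18)) = -365/((-1*(-17))) = -365/17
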